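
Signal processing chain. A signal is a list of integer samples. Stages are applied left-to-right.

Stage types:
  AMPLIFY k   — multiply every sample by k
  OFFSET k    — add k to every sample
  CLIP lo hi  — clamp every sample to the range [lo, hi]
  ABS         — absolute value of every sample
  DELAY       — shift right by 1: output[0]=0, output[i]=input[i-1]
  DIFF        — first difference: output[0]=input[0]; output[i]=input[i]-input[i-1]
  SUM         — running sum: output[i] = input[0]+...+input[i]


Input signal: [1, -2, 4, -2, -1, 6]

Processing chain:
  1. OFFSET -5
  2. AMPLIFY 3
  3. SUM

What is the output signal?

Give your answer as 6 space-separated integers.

Answer: -12 -33 -36 -57 -75 -72

Derivation:
Input: [1, -2, 4, -2, -1, 6]
Stage 1 (OFFSET -5): 1+-5=-4, -2+-5=-7, 4+-5=-1, -2+-5=-7, -1+-5=-6, 6+-5=1 -> [-4, -7, -1, -7, -6, 1]
Stage 2 (AMPLIFY 3): -4*3=-12, -7*3=-21, -1*3=-3, -7*3=-21, -6*3=-18, 1*3=3 -> [-12, -21, -3, -21, -18, 3]
Stage 3 (SUM): sum[0..0]=-12, sum[0..1]=-33, sum[0..2]=-36, sum[0..3]=-57, sum[0..4]=-75, sum[0..5]=-72 -> [-12, -33, -36, -57, -75, -72]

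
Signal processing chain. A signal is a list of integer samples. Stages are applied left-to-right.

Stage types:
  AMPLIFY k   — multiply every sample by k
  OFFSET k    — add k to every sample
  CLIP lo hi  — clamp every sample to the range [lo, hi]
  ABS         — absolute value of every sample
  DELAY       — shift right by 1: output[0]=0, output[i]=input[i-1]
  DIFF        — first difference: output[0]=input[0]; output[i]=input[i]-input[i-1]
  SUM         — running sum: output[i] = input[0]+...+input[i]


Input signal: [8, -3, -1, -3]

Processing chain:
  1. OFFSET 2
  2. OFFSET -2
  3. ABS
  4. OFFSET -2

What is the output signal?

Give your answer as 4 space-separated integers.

Input: [8, -3, -1, -3]
Stage 1 (OFFSET 2): 8+2=10, -3+2=-1, -1+2=1, -3+2=-1 -> [10, -1, 1, -1]
Stage 2 (OFFSET -2): 10+-2=8, -1+-2=-3, 1+-2=-1, -1+-2=-3 -> [8, -3, -1, -3]
Stage 3 (ABS): |8|=8, |-3|=3, |-1|=1, |-3|=3 -> [8, 3, 1, 3]
Stage 4 (OFFSET -2): 8+-2=6, 3+-2=1, 1+-2=-1, 3+-2=1 -> [6, 1, -1, 1]

Answer: 6 1 -1 1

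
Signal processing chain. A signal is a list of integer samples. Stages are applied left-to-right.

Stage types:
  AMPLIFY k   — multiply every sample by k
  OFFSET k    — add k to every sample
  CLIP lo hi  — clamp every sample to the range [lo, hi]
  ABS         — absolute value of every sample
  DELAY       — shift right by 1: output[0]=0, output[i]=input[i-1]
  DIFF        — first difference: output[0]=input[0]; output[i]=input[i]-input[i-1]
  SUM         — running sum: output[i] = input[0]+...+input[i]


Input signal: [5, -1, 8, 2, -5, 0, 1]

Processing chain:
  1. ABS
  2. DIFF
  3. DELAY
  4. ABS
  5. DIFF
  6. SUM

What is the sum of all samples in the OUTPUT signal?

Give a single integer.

Answer: 30

Derivation:
Input: [5, -1, 8, 2, -5, 0, 1]
Stage 1 (ABS): |5|=5, |-1|=1, |8|=8, |2|=2, |-5|=5, |0|=0, |1|=1 -> [5, 1, 8, 2, 5, 0, 1]
Stage 2 (DIFF): s[0]=5, 1-5=-4, 8-1=7, 2-8=-6, 5-2=3, 0-5=-5, 1-0=1 -> [5, -4, 7, -6, 3, -5, 1]
Stage 3 (DELAY): [0, 5, -4, 7, -6, 3, -5] = [0, 5, -4, 7, -6, 3, -5] -> [0, 5, -4, 7, -6, 3, -5]
Stage 4 (ABS): |0|=0, |5|=5, |-4|=4, |7|=7, |-6|=6, |3|=3, |-5|=5 -> [0, 5, 4, 7, 6, 3, 5]
Stage 5 (DIFF): s[0]=0, 5-0=5, 4-5=-1, 7-4=3, 6-7=-1, 3-6=-3, 5-3=2 -> [0, 5, -1, 3, -1, -3, 2]
Stage 6 (SUM): sum[0..0]=0, sum[0..1]=5, sum[0..2]=4, sum[0..3]=7, sum[0..4]=6, sum[0..5]=3, sum[0..6]=5 -> [0, 5, 4, 7, 6, 3, 5]
Output sum: 30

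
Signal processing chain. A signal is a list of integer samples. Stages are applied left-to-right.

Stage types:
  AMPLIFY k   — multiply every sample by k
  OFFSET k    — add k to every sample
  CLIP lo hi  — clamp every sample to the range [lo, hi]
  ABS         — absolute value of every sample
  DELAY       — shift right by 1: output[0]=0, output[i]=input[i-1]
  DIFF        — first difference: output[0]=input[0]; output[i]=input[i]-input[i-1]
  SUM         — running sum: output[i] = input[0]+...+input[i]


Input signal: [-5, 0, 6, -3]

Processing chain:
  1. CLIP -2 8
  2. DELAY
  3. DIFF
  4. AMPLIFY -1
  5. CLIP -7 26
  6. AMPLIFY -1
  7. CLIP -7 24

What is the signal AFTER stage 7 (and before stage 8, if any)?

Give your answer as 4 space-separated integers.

Answer: 0 -2 2 6

Derivation:
Input: [-5, 0, 6, -3]
Stage 1 (CLIP -2 8): clip(-5,-2,8)=-2, clip(0,-2,8)=0, clip(6,-2,8)=6, clip(-3,-2,8)=-2 -> [-2, 0, 6, -2]
Stage 2 (DELAY): [0, -2, 0, 6] = [0, -2, 0, 6] -> [0, -2, 0, 6]
Stage 3 (DIFF): s[0]=0, -2-0=-2, 0--2=2, 6-0=6 -> [0, -2, 2, 6]
Stage 4 (AMPLIFY -1): 0*-1=0, -2*-1=2, 2*-1=-2, 6*-1=-6 -> [0, 2, -2, -6]
Stage 5 (CLIP -7 26): clip(0,-7,26)=0, clip(2,-7,26)=2, clip(-2,-7,26)=-2, clip(-6,-7,26)=-6 -> [0, 2, -2, -6]
Stage 6 (AMPLIFY -1): 0*-1=0, 2*-1=-2, -2*-1=2, -6*-1=6 -> [0, -2, 2, 6]
Stage 7 (CLIP -7 24): clip(0,-7,24)=0, clip(-2,-7,24)=-2, clip(2,-7,24)=2, clip(6,-7,24)=6 -> [0, -2, 2, 6]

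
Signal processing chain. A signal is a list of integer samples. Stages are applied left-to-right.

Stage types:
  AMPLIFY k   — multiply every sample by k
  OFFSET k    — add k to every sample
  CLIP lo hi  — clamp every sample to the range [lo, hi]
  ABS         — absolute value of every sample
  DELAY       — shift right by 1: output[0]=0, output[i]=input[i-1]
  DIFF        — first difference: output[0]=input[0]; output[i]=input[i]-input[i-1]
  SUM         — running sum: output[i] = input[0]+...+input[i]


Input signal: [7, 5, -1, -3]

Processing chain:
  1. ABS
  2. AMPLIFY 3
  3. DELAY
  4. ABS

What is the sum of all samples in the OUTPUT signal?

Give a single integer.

Input: [7, 5, -1, -3]
Stage 1 (ABS): |7|=7, |5|=5, |-1|=1, |-3|=3 -> [7, 5, 1, 3]
Stage 2 (AMPLIFY 3): 7*3=21, 5*3=15, 1*3=3, 3*3=9 -> [21, 15, 3, 9]
Stage 3 (DELAY): [0, 21, 15, 3] = [0, 21, 15, 3] -> [0, 21, 15, 3]
Stage 4 (ABS): |0|=0, |21|=21, |15|=15, |3|=3 -> [0, 21, 15, 3]
Output sum: 39

Answer: 39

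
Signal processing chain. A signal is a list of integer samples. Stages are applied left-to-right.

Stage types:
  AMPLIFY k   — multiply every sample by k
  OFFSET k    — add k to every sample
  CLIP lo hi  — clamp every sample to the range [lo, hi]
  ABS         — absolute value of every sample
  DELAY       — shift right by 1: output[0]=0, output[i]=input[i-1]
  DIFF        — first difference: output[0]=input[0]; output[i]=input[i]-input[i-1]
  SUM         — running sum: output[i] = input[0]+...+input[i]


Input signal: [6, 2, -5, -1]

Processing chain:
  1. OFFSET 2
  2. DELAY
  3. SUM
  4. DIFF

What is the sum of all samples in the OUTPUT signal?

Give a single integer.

Input: [6, 2, -5, -1]
Stage 1 (OFFSET 2): 6+2=8, 2+2=4, -5+2=-3, -1+2=1 -> [8, 4, -3, 1]
Stage 2 (DELAY): [0, 8, 4, -3] = [0, 8, 4, -3] -> [0, 8, 4, -3]
Stage 3 (SUM): sum[0..0]=0, sum[0..1]=8, sum[0..2]=12, sum[0..3]=9 -> [0, 8, 12, 9]
Stage 4 (DIFF): s[0]=0, 8-0=8, 12-8=4, 9-12=-3 -> [0, 8, 4, -3]
Output sum: 9

Answer: 9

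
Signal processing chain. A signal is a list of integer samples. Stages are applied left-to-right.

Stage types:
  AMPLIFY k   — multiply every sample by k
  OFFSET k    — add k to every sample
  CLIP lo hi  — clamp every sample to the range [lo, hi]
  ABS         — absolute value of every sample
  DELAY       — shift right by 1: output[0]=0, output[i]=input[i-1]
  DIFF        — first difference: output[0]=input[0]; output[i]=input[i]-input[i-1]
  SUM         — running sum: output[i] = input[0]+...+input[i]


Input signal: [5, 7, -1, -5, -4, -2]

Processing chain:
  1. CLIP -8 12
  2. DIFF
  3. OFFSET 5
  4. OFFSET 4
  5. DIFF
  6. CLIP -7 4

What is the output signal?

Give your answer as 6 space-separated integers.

Answer: 4 -3 -7 4 4 1

Derivation:
Input: [5, 7, -1, -5, -4, -2]
Stage 1 (CLIP -8 12): clip(5,-8,12)=5, clip(7,-8,12)=7, clip(-1,-8,12)=-1, clip(-5,-8,12)=-5, clip(-4,-8,12)=-4, clip(-2,-8,12)=-2 -> [5, 7, -1, -5, -4, -2]
Stage 2 (DIFF): s[0]=5, 7-5=2, -1-7=-8, -5--1=-4, -4--5=1, -2--4=2 -> [5, 2, -8, -4, 1, 2]
Stage 3 (OFFSET 5): 5+5=10, 2+5=7, -8+5=-3, -4+5=1, 1+5=6, 2+5=7 -> [10, 7, -3, 1, 6, 7]
Stage 4 (OFFSET 4): 10+4=14, 7+4=11, -3+4=1, 1+4=5, 6+4=10, 7+4=11 -> [14, 11, 1, 5, 10, 11]
Stage 5 (DIFF): s[0]=14, 11-14=-3, 1-11=-10, 5-1=4, 10-5=5, 11-10=1 -> [14, -3, -10, 4, 5, 1]
Stage 6 (CLIP -7 4): clip(14,-7,4)=4, clip(-3,-7,4)=-3, clip(-10,-7,4)=-7, clip(4,-7,4)=4, clip(5,-7,4)=4, clip(1,-7,4)=1 -> [4, -3, -7, 4, 4, 1]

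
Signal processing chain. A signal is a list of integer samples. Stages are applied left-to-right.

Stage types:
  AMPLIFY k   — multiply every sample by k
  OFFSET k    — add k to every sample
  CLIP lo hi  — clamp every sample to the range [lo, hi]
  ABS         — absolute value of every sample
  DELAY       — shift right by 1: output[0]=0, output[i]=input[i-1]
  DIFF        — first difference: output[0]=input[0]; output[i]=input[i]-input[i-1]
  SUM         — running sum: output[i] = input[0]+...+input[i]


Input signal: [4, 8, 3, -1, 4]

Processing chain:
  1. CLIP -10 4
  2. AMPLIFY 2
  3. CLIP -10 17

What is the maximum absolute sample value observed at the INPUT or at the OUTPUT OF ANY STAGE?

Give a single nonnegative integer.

Answer: 8

Derivation:
Input: [4, 8, 3, -1, 4] (max |s|=8)
Stage 1 (CLIP -10 4): clip(4,-10,4)=4, clip(8,-10,4)=4, clip(3,-10,4)=3, clip(-1,-10,4)=-1, clip(4,-10,4)=4 -> [4, 4, 3, -1, 4] (max |s|=4)
Stage 2 (AMPLIFY 2): 4*2=8, 4*2=8, 3*2=6, -1*2=-2, 4*2=8 -> [8, 8, 6, -2, 8] (max |s|=8)
Stage 3 (CLIP -10 17): clip(8,-10,17)=8, clip(8,-10,17)=8, clip(6,-10,17)=6, clip(-2,-10,17)=-2, clip(8,-10,17)=8 -> [8, 8, 6, -2, 8] (max |s|=8)
Overall max amplitude: 8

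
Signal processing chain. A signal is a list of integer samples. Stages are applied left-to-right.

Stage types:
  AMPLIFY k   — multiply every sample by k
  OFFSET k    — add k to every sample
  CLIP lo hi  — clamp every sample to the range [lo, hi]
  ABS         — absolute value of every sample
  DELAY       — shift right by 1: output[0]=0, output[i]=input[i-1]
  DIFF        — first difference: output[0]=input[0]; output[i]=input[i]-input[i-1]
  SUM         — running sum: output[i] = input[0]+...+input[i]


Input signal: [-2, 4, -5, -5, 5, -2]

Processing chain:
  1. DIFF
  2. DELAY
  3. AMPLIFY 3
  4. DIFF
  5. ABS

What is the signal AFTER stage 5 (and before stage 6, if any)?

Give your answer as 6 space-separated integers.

Answer: 0 6 24 45 27 30

Derivation:
Input: [-2, 4, -5, -5, 5, -2]
Stage 1 (DIFF): s[0]=-2, 4--2=6, -5-4=-9, -5--5=0, 5--5=10, -2-5=-7 -> [-2, 6, -9, 0, 10, -7]
Stage 2 (DELAY): [0, -2, 6, -9, 0, 10] = [0, -2, 6, -9, 0, 10] -> [0, -2, 6, -9, 0, 10]
Stage 3 (AMPLIFY 3): 0*3=0, -2*3=-6, 6*3=18, -9*3=-27, 0*3=0, 10*3=30 -> [0, -6, 18, -27, 0, 30]
Stage 4 (DIFF): s[0]=0, -6-0=-6, 18--6=24, -27-18=-45, 0--27=27, 30-0=30 -> [0, -6, 24, -45, 27, 30]
Stage 5 (ABS): |0|=0, |-6|=6, |24|=24, |-45|=45, |27|=27, |30|=30 -> [0, 6, 24, 45, 27, 30]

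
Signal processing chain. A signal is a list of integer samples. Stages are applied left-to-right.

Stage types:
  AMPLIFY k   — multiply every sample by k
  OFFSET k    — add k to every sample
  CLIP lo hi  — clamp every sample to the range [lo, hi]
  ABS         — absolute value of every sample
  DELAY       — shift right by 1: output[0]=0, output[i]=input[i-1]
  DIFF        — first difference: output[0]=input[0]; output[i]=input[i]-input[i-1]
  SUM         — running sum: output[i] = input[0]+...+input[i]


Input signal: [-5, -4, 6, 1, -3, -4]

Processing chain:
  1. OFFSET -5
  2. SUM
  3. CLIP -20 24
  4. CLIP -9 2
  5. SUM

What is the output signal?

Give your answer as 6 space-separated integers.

Input: [-5, -4, 6, 1, -3, -4]
Stage 1 (OFFSET -5): -5+-5=-10, -4+-5=-9, 6+-5=1, 1+-5=-4, -3+-5=-8, -4+-5=-9 -> [-10, -9, 1, -4, -8, -9]
Stage 2 (SUM): sum[0..0]=-10, sum[0..1]=-19, sum[0..2]=-18, sum[0..3]=-22, sum[0..4]=-30, sum[0..5]=-39 -> [-10, -19, -18, -22, -30, -39]
Stage 3 (CLIP -20 24): clip(-10,-20,24)=-10, clip(-19,-20,24)=-19, clip(-18,-20,24)=-18, clip(-22,-20,24)=-20, clip(-30,-20,24)=-20, clip(-39,-20,24)=-20 -> [-10, -19, -18, -20, -20, -20]
Stage 4 (CLIP -9 2): clip(-10,-9,2)=-9, clip(-19,-9,2)=-9, clip(-18,-9,2)=-9, clip(-20,-9,2)=-9, clip(-20,-9,2)=-9, clip(-20,-9,2)=-9 -> [-9, -9, -9, -9, -9, -9]
Stage 5 (SUM): sum[0..0]=-9, sum[0..1]=-18, sum[0..2]=-27, sum[0..3]=-36, sum[0..4]=-45, sum[0..5]=-54 -> [-9, -18, -27, -36, -45, -54]

Answer: -9 -18 -27 -36 -45 -54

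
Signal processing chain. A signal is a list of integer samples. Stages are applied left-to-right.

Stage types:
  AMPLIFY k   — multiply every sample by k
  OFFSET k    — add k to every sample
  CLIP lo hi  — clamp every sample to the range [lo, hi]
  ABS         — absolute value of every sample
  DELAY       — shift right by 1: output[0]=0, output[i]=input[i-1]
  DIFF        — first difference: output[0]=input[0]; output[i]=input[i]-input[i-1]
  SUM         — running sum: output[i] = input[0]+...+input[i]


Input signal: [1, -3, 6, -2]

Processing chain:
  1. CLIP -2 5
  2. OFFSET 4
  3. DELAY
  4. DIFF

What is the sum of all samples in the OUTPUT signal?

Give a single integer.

Input: [1, -3, 6, -2]
Stage 1 (CLIP -2 5): clip(1,-2,5)=1, clip(-3,-2,5)=-2, clip(6,-2,5)=5, clip(-2,-2,5)=-2 -> [1, -2, 5, -2]
Stage 2 (OFFSET 4): 1+4=5, -2+4=2, 5+4=9, -2+4=2 -> [5, 2, 9, 2]
Stage 3 (DELAY): [0, 5, 2, 9] = [0, 5, 2, 9] -> [0, 5, 2, 9]
Stage 4 (DIFF): s[0]=0, 5-0=5, 2-5=-3, 9-2=7 -> [0, 5, -3, 7]
Output sum: 9

Answer: 9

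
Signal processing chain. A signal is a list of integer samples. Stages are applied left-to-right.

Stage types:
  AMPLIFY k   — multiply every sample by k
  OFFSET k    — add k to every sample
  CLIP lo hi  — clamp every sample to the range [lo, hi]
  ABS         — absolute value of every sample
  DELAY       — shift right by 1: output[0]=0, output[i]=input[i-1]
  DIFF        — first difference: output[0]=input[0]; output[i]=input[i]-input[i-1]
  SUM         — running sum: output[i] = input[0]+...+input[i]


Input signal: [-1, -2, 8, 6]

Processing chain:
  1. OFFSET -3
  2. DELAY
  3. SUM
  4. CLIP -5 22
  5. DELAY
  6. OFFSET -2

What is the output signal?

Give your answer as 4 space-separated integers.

Answer: -2 -2 -6 -7

Derivation:
Input: [-1, -2, 8, 6]
Stage 1 (OFFSET -3): -1+-3=-4, -2+-3=-5, 8+-3=5, 6+-3=3 -> [-4, -5, 5, 3]
Stage 2 (DELAY): [0, -4, -5, 5] = [0, -4, -5, 5] -> [0, -4, -5, 5]
Stage 3 (SUM): sum[0..0]=0, sum[0..1]=-4, sum[0..2]=-9, sum[0..3]=-4 -> [0, -4, -9, -4]
Stage 4 (CLIP -5 22): clip(0,-5,22)=0, clip(-4,-5,22)=-4, clip(-9,-5,22)=-5, clip(-4,-5,22)=-4 -> [0, -4, -5, -4]
Stage 5 (DELAY): [0, 0, -4, -5] = [0, 0, -4, -5] -> [0, 0, -4, -5]
Stage 6 (OFFSET -2): 0+-2=-2, 0+-2=-2, -4+-2=-6, -5+-2=-7 -> [-2, -2, -6, -7]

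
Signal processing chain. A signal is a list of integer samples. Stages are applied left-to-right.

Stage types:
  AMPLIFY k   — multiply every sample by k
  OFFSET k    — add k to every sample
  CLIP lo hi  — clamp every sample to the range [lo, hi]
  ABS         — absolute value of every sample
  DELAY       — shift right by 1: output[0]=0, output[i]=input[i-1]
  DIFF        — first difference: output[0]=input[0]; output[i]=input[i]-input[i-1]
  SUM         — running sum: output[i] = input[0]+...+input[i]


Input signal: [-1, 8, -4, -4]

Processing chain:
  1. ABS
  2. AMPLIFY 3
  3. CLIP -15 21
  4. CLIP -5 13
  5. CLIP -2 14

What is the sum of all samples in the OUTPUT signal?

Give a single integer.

Input: [-1, 8, -4, -4]
Stage 1 (ABS): |-1|=1, |8|=8, |-4|=4, |-4|=4 -> [1, 8, 4, 4]
Stage 2 (AMPLIFY 3): 1*3=3, 8*3=24, 4*3=12, 4*3=12 -> [3, 24, 12, 12]
Stage 3 (CLIP -15 21): clip(3,-15,21)=3, clip(24,-15,21)=21, clip(12,-15,21)=12, clip(12,-15,21)=12 -> [3, 21, 12, 12]
Stage 4 (CLIP -5 13): clip(3,-5,13)=3, clip(21,-5,13)=13, clip(12,-5,13)=12, clip(12,-5,13)=12 -> [3, 13, 12, 12]
Stage 5 (CLIP -2 14): clip(3,-2,14)=3, clip(13,-2,14)=13, clip(12,-2,14)=12, clip(12,-2,14)=12 -> [3, 13, 12, 12]
Output sum: 40

Answer: 40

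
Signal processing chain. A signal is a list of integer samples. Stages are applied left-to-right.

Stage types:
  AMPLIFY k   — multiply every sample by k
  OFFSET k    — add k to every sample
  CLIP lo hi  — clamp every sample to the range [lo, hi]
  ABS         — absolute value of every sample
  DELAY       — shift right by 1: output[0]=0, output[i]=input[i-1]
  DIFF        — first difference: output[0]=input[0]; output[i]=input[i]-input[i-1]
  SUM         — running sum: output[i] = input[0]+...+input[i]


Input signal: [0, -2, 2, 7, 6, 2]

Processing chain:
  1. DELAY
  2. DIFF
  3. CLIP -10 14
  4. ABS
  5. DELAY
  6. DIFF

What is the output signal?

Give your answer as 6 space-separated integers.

Answer: 0 0 0 2 2 1

Derivation:
Input: [0, -2, 2, 7, 6, 2]
Stage 1 (DELAY): [0, 0, -2, 2, 7, 6] = [0, 0, -2, 2, 7, 6] -> [0, 0, -2, 2, 7, 6]
Stage 2 (DIFF): s[0]=0, 0-0=0, -2-0=-2, 2--2=4, 7-2=5, 6-7=-1 -> [0, 0, -2, 4, 5, -1]
Stage 3 (CLIP -10 14): clip(0,-10,14)=0, clip(0,-10,14)=0, clip(-2,-10,14)=-2, clip(4,-10,14)=4, clip(5,-10,14)=5, clip(-1,-10,14)=-1 -> [0, 0, -2, 4, 5, -1]
Stage 4 (ABS): |0|=0, |0|=0, |-2|=2, |4|=4, |5|=5, |-1|=1 -> [0, 0, 2, 4, 5, 1]
Stage 5 (DELAY): [0, 0, 0, 2, 4, 5] = [0, 0, 0, 2, 4, 5] -> [0, 0, 0, 2, 4, 5]
Stage 6 (DIFF): s[0]=0, 0-0=0, 0-0=0, 2-0=2, 4-2=2, 5-4=1 -> [0, 0, 0, 2, 2, 1]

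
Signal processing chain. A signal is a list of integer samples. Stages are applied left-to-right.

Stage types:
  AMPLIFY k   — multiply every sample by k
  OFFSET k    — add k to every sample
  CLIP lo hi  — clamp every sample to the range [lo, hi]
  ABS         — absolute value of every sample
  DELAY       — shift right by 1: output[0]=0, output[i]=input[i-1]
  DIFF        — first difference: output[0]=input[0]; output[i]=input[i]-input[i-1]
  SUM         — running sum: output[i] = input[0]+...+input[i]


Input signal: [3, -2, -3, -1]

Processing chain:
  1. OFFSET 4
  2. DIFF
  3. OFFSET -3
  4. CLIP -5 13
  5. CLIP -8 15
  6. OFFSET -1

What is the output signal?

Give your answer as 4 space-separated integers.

Answer: 3 -6 -5 -2

Derivation:
Input: [3, -2, -3, -1]
Stage 1 (OFFSET 4): 3+4=7, -2+4=2, -3+4=1, -1+4=3 -> [7, 2, 1, 3]
Stage 2 (DIFF): s[0]=7, 2-7=-5, 1-2=-1, 3-1=2 -> [7, -5, -1, 2]
Stage 3 (OFFSET -3): 7+-3=4, -5+-3=-8, -1+-3=-4, 2+-3=-1 -> [4, -8, -4, -1]
Stage 4 (CLIP -5 13): clip(4,-5,13)=4, clip(-8,-5,13)=-5, clip(-4,-5,13)=-4, clip(-1,-5,13)=-1 -> [4, -5, -4, -1]
Stage 5 (CLIP -8 15): clip(4,-8,15)=4, clip(-5,-8,15)=-5, clip(-4,-8,15)=-4, clip(-1,-8,15)=-1 -> [4, -5, -4, -1]
Stage 6 (OFFSET -1): 4+-1=3, -5+-1=-6, -4+-1=-5, -1+-1=-2 -> [3, -6, -5, -2]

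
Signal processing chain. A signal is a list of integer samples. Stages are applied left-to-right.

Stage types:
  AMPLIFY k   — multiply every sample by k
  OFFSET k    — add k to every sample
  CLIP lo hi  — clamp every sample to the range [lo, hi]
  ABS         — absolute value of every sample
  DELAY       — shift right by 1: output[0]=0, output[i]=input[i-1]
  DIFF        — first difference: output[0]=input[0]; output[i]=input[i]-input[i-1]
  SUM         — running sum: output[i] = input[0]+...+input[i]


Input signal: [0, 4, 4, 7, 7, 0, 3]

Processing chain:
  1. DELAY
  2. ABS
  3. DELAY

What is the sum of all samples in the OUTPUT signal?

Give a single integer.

Answer: 22

Derivation:
Input: [0, 4, 4, 7, 7, 0, 3]
Stage 1 (DELAY): [0, 0, 4, 4, 7, 7, 0] = [0, 0, 4, 4, 7, 7, 0] -> [0, 0, 4, 4, 7, 7, 0]
Stage 2 (ABS): |0|=0, |0|=0, |4|=4, |4|=4, |7|=7, |7|=7, |0|=0 -> [0, 0, 4, 4, 7, 7, 0]
Stage 3 (DELAY): [0, 0, 0, 4, 4, 7, 7] = [0, 0, 0, 4, 4, 7, 7] -> [0, 0, 0, 4, 4, 7, 7]
Output sum: 22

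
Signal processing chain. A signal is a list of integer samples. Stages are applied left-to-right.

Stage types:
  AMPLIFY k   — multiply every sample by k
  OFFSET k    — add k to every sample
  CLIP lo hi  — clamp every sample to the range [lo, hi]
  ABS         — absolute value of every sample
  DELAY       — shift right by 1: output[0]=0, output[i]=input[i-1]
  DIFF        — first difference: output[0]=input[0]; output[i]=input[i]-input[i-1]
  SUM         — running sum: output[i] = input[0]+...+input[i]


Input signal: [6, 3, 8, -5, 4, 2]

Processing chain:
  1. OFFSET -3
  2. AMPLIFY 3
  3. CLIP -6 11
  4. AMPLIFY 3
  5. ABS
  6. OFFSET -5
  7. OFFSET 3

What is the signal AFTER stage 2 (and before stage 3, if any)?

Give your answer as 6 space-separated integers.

Answer: 9 0 15 -24 3 -3

Derivation:
Input: [6, 3, 8, -5, 4, 2]
Stage 1 (OFFSET -3): 6+-3=3, 3+-3=0, 8+-3=5, -5+-3=-8, 4+-3=1, 2+-3=-1 -> [3, 0, 5, -8, 1, -1]
Stage 2 (AMPLIFY 3): 3*3=9, 0*3=0, 5*3=15, -8*3=-24, 1*3=3, -1*3=-3 -> [9, 0, 15, -24, 3, -3]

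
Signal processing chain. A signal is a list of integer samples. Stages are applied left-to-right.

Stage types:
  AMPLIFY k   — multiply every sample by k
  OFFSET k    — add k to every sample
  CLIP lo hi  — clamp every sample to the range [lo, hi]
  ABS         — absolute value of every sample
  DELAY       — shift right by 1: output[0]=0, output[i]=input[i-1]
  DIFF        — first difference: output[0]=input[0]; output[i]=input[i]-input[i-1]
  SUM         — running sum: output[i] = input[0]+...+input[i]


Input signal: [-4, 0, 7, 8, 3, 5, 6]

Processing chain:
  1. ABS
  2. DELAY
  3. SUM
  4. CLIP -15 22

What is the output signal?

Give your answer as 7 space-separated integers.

Input: [-4, 0, 7, 8, 3, 5, 6]
Stage 1 (ABS): |-4|=4, |0|=0, |7|=7, |8|=8, |3|=3, |5|=5, |6|=6 -> [4, 0, 7, 8, 3, 5, 6]
Stage 2 (DELAY): [0, 4, 0, 7, 8, 3, 5] = [0, 4, 0, 7, 8, 3, 5] -> [0, 4, 0, 7, 8, 3, 5]
Stage 3 (SUM): sum[0..0]=0, sum[0..1]=4, sum[0..2]=4, sum[0..3]=11, sum[0..4]=19, sum[0..5]=22, sum[0..6]=27 -> [0, 4, 4, 11, 19, 22, 27]
Stage 4 (CLIP -15 22): clip(0,-15,22)=0, clip(4,-15,22)=4, clip(4,-15,22)=4, clip(11,-15,22)=11, clip(19,-15,22)=19, clip(22,-15,22)=22, clip(27,-15,22)=22 -> [0, 4, 4, 11, 19, 22, 22]

Answer: 0 4 4 11 19 22 22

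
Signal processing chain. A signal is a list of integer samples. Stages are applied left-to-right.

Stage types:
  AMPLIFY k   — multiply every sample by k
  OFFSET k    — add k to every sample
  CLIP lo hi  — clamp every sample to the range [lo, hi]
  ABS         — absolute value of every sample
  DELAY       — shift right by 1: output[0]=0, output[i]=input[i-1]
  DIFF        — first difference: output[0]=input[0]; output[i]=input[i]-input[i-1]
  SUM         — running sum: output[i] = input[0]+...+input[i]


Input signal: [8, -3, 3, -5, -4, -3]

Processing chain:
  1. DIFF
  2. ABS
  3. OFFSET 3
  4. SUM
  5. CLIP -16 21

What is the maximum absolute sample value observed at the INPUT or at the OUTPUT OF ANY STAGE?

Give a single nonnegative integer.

Input: [8, -3, 3, -5, -4, -3] (max |s|=8)
Stage 1 (DIFF): s[0]=8, -3-8=-11, 3--3=6, -5-3=-8, -4--5=1, -3--4=1 -> [8, -11, 6, -8, 1, 1] (max |s|=11)
Stage 2 (ABS): |8|=8, |-11|=11, |6|=6, |-8|=8, |1|=1, |1|=1 -> [8, 11, 6, 8, 1, 1] (max |s|=11)
Stage 3 (OFFSET 3): 8+3=11, 11+3=14, 6+3=9, 8+3=11, 1+3=4, 1+3=4 -> [11, 14, 9, 11, 4, 4] (max |s|=14)
Stage 4 (SUM): sum[0..0]=11, sum[0..1]=25, sum[0..2]=34, sum[0..3]=45, sum[0..4]=49, sum[0..5]=53 -> [11, 25, 34, 45, 49, 53] (max |s|=53)
Stage 5 (CLIP -16 21): clip(11,-16,21)=11, clip(25,-16,21)=21, clip(34,-16,21)=21, clip(45,-16,21)=21, clip(49,-16,21)=21, clip(53,-16,21)=21 -> [11, 21, 21, 21, 21, 21] (max |s|=21)
Overall max amplitude: 53

Answer: 53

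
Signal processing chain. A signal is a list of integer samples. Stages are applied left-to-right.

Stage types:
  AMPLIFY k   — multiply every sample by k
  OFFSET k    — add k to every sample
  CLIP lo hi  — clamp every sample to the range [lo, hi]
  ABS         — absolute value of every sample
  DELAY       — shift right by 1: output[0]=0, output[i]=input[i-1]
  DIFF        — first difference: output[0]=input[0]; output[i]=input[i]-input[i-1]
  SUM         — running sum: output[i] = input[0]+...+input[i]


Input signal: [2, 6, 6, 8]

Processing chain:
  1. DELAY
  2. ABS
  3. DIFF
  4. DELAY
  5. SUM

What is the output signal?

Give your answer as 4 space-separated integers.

Answer: 0 0 2 6

Derivation:
Input: [2, 6, 6, 8]
Stage 1 (DELAY): [0, 2, 6, 6] = [0, 2, 6, 6] -> [0, 2, 6, 6]
Stage 2 (ABS): |0|=0, |2|=2, |6|=6, |6|=6 -> [0, 2, 6, 6]
Stage 3 (DIFF): s[0]=0, 2-0=2, 6-2=4, 6-6=0 -> [0, 2, 4, 0]
Stage 4 (DELAY): [0, 0, 2, 4] = [0, 0, 2, 4] -> [0, 0, 2, 4]
Stage 5 (SUM): sum[0..0]=0, sum[0..1]=0, sum[0..2]=2, sum[0..3]=6 -> [0, 0, 2, 6]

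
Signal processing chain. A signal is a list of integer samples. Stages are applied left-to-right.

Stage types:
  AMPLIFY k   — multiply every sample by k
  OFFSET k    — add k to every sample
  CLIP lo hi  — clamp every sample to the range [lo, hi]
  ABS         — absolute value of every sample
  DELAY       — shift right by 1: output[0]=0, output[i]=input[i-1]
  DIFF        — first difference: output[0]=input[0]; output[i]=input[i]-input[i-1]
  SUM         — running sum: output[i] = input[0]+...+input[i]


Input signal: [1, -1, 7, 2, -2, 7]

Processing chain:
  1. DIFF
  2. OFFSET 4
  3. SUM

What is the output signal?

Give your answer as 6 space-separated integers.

Answer: 5 7 19 18 18 31

Derivation:
Input: [1, -1, 7, 2, -2, 7]
Stage 1 (DIFF): s[0]=1, -1-1=-2, 7--1=8, 2-7=-5, -2-2=-4, 7--2=9 -> [1, -2, 8, -5, -4, 9]
Stage 2 (OFFSET 4): 1+4=5, -2+4=2, 8+4=12, -5+4=-1, -4+4=0, 9+4=13 -> [5, 2, 12, -1, 0, 13]
Stage 3 (SUM): sum[0..0]=5, sum[0..1]=7, sum[0..2]=19, sum[0..3]=18, sum[0..4]=18, sum[0..5]=31 -> [5, 7, 19, 18, 18, 31]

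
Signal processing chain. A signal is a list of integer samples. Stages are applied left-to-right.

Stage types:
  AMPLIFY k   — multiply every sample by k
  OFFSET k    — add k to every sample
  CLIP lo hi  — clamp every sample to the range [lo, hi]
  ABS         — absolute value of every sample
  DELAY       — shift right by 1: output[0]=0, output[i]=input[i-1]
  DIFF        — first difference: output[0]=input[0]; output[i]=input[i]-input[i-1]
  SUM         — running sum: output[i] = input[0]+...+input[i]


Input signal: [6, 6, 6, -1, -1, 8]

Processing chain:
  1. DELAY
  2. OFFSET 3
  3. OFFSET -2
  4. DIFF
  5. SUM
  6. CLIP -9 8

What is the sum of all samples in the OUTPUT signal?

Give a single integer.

Input: [6, 6, 6, -1, -1, 8]
Stage 1 (DELAY): [0, 6, 6, 6, -1, -1] = [0, 6, 6, 6, -1, -1] -> [0, 6, 6, 6, -1, -1]
Stage 2 (OFFSET 3): 0+3=3, 6+3=9, 6+3=9, 6+3=9, -1+3=2, -1+3=2 -> [3, 9, 9, 9, 2, 2]
Stage 3 (OFFSET -2): 3+-2=1, 9+-2=7, 9+-2=7, 9+-2=7, 2+-2=0, 2+-2=0 -> [1, 7, 7, 7, 0, 0]
Stage 4 (DIFF): s[0]=1, 7-1=6, 7-7=0, 7-7=0, 0-7=-7, 0-0=0 -> [1, 6, 0, 0, -7, 0]
Stage 5 (SUM): sum[0..0]=1, sum[0..1]=7, sum[0..2]=7, sum[0..3]=7, sum[0..4]=0, sum[0..5]=0 -> [1, 7, 7, 7, 0, 0]
Stage 6 (CLIP -9 8): clip(1,-9,8)=1, clip(7,-9,8)=7, clip(7,-9,8)=7, clip(7,-9,8)=7, clip(0,-9,8)=0, clip(0,-9,8)=0 -> [1, 7, 7, 7, 0, 0]
Output sum: 22

Answer: 22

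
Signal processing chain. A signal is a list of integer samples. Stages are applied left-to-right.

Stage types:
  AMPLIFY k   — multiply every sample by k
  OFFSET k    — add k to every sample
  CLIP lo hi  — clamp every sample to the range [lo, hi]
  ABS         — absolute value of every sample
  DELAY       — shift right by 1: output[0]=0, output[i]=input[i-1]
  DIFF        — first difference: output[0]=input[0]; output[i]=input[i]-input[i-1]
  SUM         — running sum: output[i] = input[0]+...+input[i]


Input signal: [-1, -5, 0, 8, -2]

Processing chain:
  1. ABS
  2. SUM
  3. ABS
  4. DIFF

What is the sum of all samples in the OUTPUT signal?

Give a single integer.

Answer: 16

Derivation:
Input: [-1, -5, 0, 8, -2]
Stage 1 (ABS): |-1|=1, |-5|=5, |0|=0, |8|=8, |-2|=2 -> [1, 5, 0, 8, 2]
Stage 2 (SUM): sum[0..0]=1, sum[0..1]=6, sum[0..2]=6, sum[0..3]=14, sum[0..4]=16 -> [1, 6, 6, 14, 16]
Stage 3 (ABS): |1|=1, |6|=6, |6|=6, |14|=14, |16|=16 -> [1, 6, 6, 14, 16]
Stage 4 (DIFF): s[0]=1, 6-1=5, 6-6=0, 14-6=8, 16-14=2 -> [1, 5, 0, 8, 2]
Output sum: 16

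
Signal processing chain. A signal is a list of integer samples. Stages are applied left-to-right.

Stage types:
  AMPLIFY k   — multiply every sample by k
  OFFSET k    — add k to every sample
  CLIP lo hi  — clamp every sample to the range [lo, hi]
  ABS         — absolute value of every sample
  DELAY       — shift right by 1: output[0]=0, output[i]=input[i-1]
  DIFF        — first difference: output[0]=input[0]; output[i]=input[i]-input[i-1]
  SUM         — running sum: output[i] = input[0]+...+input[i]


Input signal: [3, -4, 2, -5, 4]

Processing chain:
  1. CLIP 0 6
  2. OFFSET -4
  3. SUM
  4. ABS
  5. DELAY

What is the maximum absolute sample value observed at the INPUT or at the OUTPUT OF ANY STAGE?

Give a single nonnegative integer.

Input: [3, -4, 2, -5, 4] (max |s|=5)
Stage 1 (CLIP 0 6): clip(3,0,6)=3, clip(-4,0,6)=0, clip(2,0,6)=2, clip(-5,0,6)=0, clip(4,0,6)=4 -> [3, 0, 2, 0, 4] (max |s|=4)
Stage 2 (OFFSET -4): 3+-4=-1, 0+-4=-4, 2+-4=-2, 0+-4=-4, 4+-4=0 -> [-1, -4, -2, -4, 0] (max |s|=4)
Stage 3 (SUM): sum[0..0]=-1, sum[0..1]=-5, sum[0..2]=-7, sum[0..3]=-11, sum[0..4]=-11 -> [-1, -5, -7, -11, -11] (max |s|=11)
Stage 4 (ABS): |-1|=1, |-5|=5, |-7|=7, |-11|=11, |-11|=11 -> [1, 5, 7, 11, 11] (max |s|=11)
Stage 5 (DELAY): [0, 1, 5, 7, 11] = [0, 1, 5, 7, 11] -> [0, 1, 5, 7, 11] (max |s|=11)
Overall max amplitude: 11

Answer: 11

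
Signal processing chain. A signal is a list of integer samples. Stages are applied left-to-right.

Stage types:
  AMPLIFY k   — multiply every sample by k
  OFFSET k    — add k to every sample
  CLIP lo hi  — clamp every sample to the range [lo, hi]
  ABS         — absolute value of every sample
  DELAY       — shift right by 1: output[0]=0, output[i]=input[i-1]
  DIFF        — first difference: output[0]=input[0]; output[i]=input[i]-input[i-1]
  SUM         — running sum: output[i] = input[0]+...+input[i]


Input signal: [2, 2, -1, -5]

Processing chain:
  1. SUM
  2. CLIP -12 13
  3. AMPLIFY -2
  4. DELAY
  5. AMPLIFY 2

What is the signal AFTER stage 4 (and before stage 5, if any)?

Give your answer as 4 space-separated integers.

Answer: 0 -4 -8 -6

Derivation:
Input: [2, 2, -1, -5]
Stage 1 (SUM): sum[0..0]=2, sum[0..1]=4, sum[0..2]=3, sum[0..3]=-2 -> [2, 4, 3, -2]
Stage 2 (CLIP -12 13): clip(2,-12,13)=2, clip(4,-12,13)=4, clip(3,-12,13)=3, clip(-2,-12,13)=-2 -> [2, 4, 3, -2]
Stage 3 (AMPLIFY -2): 2*-2=-4, 4*-2=-8, 3*-2=-6, -2*-2=4 -> [-4, -8, -6, 4]
Stage 4 (DELAY): [0, -4, -8, -6] = [0, -4, -8, -6] -> [0, -4, -8, -6]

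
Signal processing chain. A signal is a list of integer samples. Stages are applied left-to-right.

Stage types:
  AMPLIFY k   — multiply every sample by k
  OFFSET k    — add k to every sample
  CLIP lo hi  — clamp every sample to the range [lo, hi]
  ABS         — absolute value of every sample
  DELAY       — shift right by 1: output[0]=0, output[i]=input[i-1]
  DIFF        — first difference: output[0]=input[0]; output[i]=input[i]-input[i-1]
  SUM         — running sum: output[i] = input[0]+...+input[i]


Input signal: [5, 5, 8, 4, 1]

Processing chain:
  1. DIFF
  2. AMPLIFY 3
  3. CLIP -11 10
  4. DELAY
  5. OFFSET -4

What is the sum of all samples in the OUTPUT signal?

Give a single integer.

Input: [5, 5, 8, 4, 1]
Stage 1 (DIFF): s[0]=5, 5-5=0, 8-5=3, 4-8=-4, 1-4=-3 -> [5, 0, 3, -4, -3]
Stage 2 (AMPLIFY 3): 5*3=15, 0*3=0, 3*3=9, -4*3=-12, -3*3=-9 -> [15, 0, 9, -12, -9]
Stage 3 (CLIP -11 10): clip(15,-11,10)=10, clip(0,-11,10)=0, clip(9,-11,10)=9, clip(-12,-11,10)=-11, clip(-9,-11,10)=-9 -> [10, 0, 9, -11, -9]
Stage 4 (DELAY): [0, 10, 0, 9, -11] = [0, 10, 0, 9, -11] -> [0, 10, 0, 9, -11]
Stage 5 (OFFSET -4): 0+-4=-4, 10+-4=6, 0+-4=-4, 9+-4=5, -11+-4=-15 -> [-4, 6, -4, 5, -15]
Output sum: -12

Answer: -12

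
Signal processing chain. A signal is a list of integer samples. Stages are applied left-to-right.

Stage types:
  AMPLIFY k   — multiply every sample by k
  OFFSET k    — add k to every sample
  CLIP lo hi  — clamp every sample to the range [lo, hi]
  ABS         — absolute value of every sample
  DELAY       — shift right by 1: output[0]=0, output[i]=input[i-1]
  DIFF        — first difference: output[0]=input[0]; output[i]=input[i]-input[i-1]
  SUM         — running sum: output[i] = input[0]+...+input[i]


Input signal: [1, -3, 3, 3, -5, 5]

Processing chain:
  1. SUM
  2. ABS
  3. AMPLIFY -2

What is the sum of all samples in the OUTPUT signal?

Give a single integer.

Answer: -26

Derivation:
Input: [1, -3, 3, 3, -5, 5]
Stage 1 (SUM): sum[0..0]=1, sum[0..1]=-2, sum[0..2]=1, sum[0..3]=4, sum[0..4]=-1, sum[0..5]=4 -> [1, -2, 1, 4, -1, 4]
Stage 2 (ABS): |1|=1, |-2|=2, |1|=1, |4|=4, |-1|=1, |4|=4 -> [1, 2, 1, 4, 1, 4]
Stage 3 (AMPLIFY -2): 1*-2=-2, 2*-2=-4, 1*-2=-2, 4*-2=-8, 1*-2=-2, 4*-2=-8 -> [-2, -4, -2, -8, -2, -8]
Output sum: -26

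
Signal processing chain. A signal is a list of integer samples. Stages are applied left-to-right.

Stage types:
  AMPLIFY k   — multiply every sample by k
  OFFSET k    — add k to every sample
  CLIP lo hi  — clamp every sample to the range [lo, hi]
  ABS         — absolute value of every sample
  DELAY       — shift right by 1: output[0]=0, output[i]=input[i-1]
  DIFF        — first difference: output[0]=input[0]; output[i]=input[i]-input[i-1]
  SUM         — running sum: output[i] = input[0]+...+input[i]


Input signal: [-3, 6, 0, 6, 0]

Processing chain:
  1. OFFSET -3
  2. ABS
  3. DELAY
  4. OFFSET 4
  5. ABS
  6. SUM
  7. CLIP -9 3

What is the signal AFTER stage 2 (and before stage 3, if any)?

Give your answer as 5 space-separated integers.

Input: [-3, 6, 0, 6, 0]
Stage 1 (OFFSET -3): -3+-3=-6, 6+-3=3, 0+-3=-3, 6+-3=3, 0+-3=-3 -> [-6, 3, -3, 3, -3]
Stage 2 (ABS): |-6|=6, |3|=3, |-3|=3, |3|=3, |-3|=3 -> [6, 3, 3, 3, 3]

Answer: 6 3 3 3 3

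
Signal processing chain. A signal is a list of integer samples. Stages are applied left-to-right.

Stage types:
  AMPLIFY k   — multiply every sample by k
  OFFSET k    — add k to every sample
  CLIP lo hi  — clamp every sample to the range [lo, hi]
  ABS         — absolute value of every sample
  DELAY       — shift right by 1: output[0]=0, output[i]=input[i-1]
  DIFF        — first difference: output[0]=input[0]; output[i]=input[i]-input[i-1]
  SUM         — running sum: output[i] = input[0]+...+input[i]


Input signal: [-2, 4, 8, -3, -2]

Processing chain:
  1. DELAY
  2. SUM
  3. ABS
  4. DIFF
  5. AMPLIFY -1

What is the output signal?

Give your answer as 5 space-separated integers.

Input: [-2, 4, 8, -3, -2]
Stage 1 (DELAY): [0, -2, 4, 8, -3] = [0, -2, 4, 8, -3] -> [0, -2, 4, 8, -3]
Stage 2 (SUM): sum[0..0]=0, sum[0..1]=-2, sum[0..2]=2, sum[0..3]=10, sum[0..4]=7 -> [0, -2, 2, 10, 7]
Stage 3 (ABS): |0|=0, |-2|=2, |2|=2, |10|=10, |7|=7 -> [0, 2, 2, 10, 7]
Stage 4 (DIFF): s[0]=0, 2-0=2, 2-2=0, 10-2=8, 7-10=-3 -> [0, 2, 0, 8, -3]
Stage 5 (AMPLIFY -1): 0*-1=0, 2*-1=-2, 0*-1=0, 8*-1=-8, -3*-1=3 -> [0, -2, 0, -8, 3]

Answer: 0 -2 0 -8 3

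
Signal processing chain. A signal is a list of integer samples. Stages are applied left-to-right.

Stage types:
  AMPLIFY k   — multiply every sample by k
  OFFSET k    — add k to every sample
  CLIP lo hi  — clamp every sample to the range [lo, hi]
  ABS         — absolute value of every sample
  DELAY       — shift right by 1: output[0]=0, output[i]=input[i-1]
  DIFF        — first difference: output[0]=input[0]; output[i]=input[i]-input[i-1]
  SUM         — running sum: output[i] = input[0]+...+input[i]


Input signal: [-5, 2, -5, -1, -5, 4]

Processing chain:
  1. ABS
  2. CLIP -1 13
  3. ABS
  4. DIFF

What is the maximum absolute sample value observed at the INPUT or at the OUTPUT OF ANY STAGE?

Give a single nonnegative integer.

Answer: 5

Derivation:
Input: [-5, 2, -5, -1, -5, 4] (max |s|=5)
Stage 1 (ABS): |-5|=5, |2|=2, |-5|=5, |-1|=1, |-5|=5, |4|=4 -> [5, 2, 5, 1, 5, 4] (max |s|=5)
Stage 2 (CLIP -1 13): clip(5,-1,13)=5, clip(2,-1,13)=2, clip(5,-1,13)=5, clip(1,-1,13)=1, clip(5,-1,13)=5, clip(4,-1,13)=4 -> [5, 2, 5, 1, 5, 4] (max |s|=5)
Stage 3 (ABS): |5|=5, |2|=2, |5|=5, |1|=1, |5|=5, |4|=4 -> [5, 2, 5, 1, 5, 4] (max |s|=5)
Stage 4 (DIFF): s[0]=5, 2-5=-3, 5-2=3, 1-5=-4, 5-1=4, 4-5=-1 -> [5, -3, 3, -4, 4, -1] (max |s|=5)
Overall max amplitude: 5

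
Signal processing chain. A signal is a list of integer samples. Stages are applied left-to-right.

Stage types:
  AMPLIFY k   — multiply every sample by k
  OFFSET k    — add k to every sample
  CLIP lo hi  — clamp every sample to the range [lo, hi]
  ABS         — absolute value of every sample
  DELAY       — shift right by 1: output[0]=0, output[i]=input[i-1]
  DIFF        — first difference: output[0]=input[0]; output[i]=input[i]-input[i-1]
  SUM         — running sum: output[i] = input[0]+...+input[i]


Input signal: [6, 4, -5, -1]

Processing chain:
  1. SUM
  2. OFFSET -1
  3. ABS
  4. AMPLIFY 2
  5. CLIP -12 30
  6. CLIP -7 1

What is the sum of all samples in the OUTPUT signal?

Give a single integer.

Input: [6, 4, -5, -1]
Stage 1 (SUM): sum[0..0]=6, sum[0..1]=10, sum[0..2]=5, sum[0..3]=4 -> [6, 10, 5, 4]
Stage 2 (OFFSET -1): 6+-1=5, 10+-1=9, 5+-1=4, 4+-1=3 -> [5, 9, 4, 3]
Stage 3 (ABS): |5|=5, |9|=9, |4|=4, |3|=3 -> [5, 9, 4, 3]
Stage 4 (AMPLIFY 2): 5*2=10, 9*2=18, 4*2=8, 3*2=6 -> [10, 18, 8, 6]
Stage 5 (CLIP -12 30): clip(10,-12,30)=10, clip(18,-12,30)=18, clip(8,-12,30)=8, clip(6,-12,30)=6 -> [10, 18, 8, 6]
Stage 6 (CLIP -7 1): clip(10,-7,1)=1, clip(18,-7,1)=1, clip(8,-7,1)=1, clip(6,-7,1)=1 -> [1, 1, 1, 1]
Output sum: 4

Answer: 4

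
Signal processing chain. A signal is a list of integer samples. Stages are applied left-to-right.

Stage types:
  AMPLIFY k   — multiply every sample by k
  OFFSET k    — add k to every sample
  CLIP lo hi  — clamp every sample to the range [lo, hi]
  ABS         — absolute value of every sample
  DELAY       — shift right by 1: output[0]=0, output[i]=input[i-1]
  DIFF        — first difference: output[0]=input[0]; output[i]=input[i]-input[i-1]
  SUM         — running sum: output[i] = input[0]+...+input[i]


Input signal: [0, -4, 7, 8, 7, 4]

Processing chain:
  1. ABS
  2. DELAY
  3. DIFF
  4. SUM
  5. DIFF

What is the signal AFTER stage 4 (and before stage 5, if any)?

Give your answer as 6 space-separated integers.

Input: [0, -4, 7, 8, 7, 4]
Stage 1 (ABS): |0|=0, |-4|=4, |7|=7, |8|=8, |7|=7, |4|=4 -> [0, 4, 7, 8, 7, 4]
Stage 2 (DELAY): [0, 0, 4, 7, 8, 7] = [0, 0, 4, 7, 8, 7] -> [0, 0, 4, 7, 8, 7]
Stage 3 (DIFF): s[0]=0, 0-0=0, 4-0=4, 7-4=3, 8-7=1, 7-8=-1 -> [0, 0, 4, 3, 1, -1]
Stage 4 (SUM): sum[0..0]=0, sum[0..1]=0, sum[0..2]=4, sum[0..3]=7, sum[0..4]=8, sum[0..5]=7 -> [0, 0, 4, 7, 8, 7]

Answer: 0 0 4 7 8 7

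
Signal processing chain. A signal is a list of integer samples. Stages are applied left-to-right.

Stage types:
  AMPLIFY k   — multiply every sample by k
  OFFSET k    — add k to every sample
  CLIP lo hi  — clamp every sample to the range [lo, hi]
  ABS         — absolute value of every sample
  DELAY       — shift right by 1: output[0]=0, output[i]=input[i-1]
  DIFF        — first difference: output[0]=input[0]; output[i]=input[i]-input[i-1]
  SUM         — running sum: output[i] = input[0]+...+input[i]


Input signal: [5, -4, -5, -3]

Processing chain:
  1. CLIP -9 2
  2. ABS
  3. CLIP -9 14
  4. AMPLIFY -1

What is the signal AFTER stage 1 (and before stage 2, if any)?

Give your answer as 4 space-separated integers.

Input: [5, -4, -5, -3]
Stage 1 (CLIP -9 2): clip(5,-9,2)=2, clip(-4,-9,2)=-4, clip(-5,-9,2)=-5, clip(-3,-9,2)=-3 -> [2, -4, -5, -3]

Answer: 2 -4 -5 -3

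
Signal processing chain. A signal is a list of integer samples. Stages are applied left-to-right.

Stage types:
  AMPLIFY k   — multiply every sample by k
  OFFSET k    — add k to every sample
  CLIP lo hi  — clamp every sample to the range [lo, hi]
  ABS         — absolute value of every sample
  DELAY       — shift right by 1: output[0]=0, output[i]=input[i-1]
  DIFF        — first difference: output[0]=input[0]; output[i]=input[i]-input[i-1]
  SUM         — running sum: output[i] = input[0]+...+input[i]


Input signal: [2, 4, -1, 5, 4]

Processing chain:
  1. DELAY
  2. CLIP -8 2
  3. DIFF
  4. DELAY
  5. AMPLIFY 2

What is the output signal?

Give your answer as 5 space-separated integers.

Answer: 0 0 4 0 -6

Derivation:
Input: [2, 4, -1, 5, 4]
Stage 1 (DELAY): [0, 2, 4, -1, 5] = [0, 2, 4, -1, 5] -> [0, 2, 4, -1, 5]
Stage 2 (CLIP -8 2): clip(0,-8,2)=0, clip(2,-8,2)=2, clip(4,-8,2)=2, clip(-1,-8,2)=-1, clip(5,-8,2)=2 -> [0, 2, 2, -1, 2]
Stage 3 (DIFF): s[0]=0, 2-0=2, 2-2=0, -1-2=-3, 2--1=3 -> [0, 2, 0, -3, 3]
Stage 4 (DELAY): [0, 0, 2, 0, -3] = [0, 0, 2, 0, -3] -> [0, 0, 2, 0, -3]
Stage 5 (AMPLIFY 2): 0*2=0, 0*2=0, 2*2=4, 0*2=0, -3*2=-6 -> [0, 0, 4, 0, -6]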